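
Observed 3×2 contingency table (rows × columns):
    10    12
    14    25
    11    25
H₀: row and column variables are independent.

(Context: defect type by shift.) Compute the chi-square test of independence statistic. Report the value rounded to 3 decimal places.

Row totals [22, 39, 36], col totals [35, 62], n=97
χ² = (10−7.94)²/7.94 + (12−14.06)²/14.06 + (14−14.07)²/14.07 + (25−24.93)²/24.93 + (11−12.99)²/12.99 + (25−23.01)²/23.01 = 1.3153
df = 2

test statistic = 1.315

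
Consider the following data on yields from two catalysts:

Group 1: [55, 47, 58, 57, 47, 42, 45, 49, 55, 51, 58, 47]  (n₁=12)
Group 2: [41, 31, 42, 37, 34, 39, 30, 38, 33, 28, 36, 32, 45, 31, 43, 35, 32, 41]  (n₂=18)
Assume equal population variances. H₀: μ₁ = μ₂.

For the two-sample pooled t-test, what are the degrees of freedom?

degrees of freedom = 28

df = n₁ + n₂ − 2 = 12 + 18 − 2 = 28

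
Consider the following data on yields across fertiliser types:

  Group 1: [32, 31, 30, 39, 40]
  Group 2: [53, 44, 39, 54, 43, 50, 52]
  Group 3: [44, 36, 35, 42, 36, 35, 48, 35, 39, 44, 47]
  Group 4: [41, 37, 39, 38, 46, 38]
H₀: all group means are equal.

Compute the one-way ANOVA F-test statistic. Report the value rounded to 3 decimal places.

test statistic = 7.785

Group means [34.40, 47.86, 40.09, 39.83], grand mean 40.931
SSB = Σnᵢ(x̄ᵢ−x̄)² = 564.063; SSW = ΣΣ(x−x̄ᵢ)² = 603.800
MSB = 564.063/3 = 188.0208; MSW = 603.800/25 = 24.1520
F = MSB/MSW = 7.7849
df = (3, 25)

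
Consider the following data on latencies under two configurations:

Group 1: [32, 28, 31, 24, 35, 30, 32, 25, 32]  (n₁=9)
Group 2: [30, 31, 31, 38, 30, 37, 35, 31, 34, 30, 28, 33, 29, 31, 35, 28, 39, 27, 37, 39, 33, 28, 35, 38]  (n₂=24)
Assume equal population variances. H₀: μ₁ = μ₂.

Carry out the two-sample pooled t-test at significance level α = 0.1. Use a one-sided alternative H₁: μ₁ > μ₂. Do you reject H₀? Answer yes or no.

reject H₀: no

x̄₁=29.889, s₁=3.586, n₁=9
x̄₂=32.792, s₂=3.822, n₂=24
s_p² = [8·3.586² + 23·3.822²]/31 = 14.1564
SE = √(s_p²·(1/9+1/24)) = 1.4706
t = (29.889−32.792)/1.4706 = -1.9738
df = 31
p-value (one-sided, H₁ greater) = 0.97131
At α=0.1: p ≥ α → fail to reject H₀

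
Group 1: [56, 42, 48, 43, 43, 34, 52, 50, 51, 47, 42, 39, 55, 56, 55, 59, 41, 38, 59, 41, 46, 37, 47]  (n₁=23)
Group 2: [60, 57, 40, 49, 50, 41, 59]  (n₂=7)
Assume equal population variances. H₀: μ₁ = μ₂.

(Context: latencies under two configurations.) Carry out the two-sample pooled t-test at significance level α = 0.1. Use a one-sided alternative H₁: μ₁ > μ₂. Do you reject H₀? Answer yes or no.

reject H₀: no

x̄₁=47.000, s₁=7.379, n₁=23
x̄₂=50.857, s₂=8.235, n₂=7
s_p² = [22·7.379² + 6·8.235²]/28 = 57.3163
SE = √(s_p²·(1/23+1/7)) = 3.2680
t = (47.000−50.857)/3.2680 = -1.1803
df = 28
p-value (one-sided, H₁ greater) = 0.87609
At α=0.1: p ≥ α → fail to reject H₀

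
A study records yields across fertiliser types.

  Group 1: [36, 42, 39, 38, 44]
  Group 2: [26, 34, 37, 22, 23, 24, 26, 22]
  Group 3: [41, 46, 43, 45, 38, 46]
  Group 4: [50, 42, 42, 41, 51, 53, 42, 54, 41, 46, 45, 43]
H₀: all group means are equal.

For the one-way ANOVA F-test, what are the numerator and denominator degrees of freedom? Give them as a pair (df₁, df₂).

k = 4 groups, N = 31 total
df = (k−1, N−k) = (4−1, 31−4) = (3, 27)

degrees of freedom = [3, 27]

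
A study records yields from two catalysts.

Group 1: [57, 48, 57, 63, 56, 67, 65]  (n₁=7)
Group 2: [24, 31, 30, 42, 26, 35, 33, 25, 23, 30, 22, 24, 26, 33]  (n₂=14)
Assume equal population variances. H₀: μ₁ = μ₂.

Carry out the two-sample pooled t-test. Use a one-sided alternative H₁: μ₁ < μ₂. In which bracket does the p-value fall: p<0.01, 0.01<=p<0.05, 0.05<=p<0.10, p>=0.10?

p-value bracket: p>=0.10

x̄₁=59.000, s₁=6.506, n₁=7
x̄₂=28.857, s₂=5.628, n₂=14
s_p² = [6·6.506² + 13·5.628²]/19 = 35.0376
SE = √(s_p²·(1/7+1/14)) = 2.7401
t = (59.000−28.857)/2.7401 = 11.0007
df = 19
p-value (one-sided, H₁ less) = 1.00000
→ bracket: p>=0.10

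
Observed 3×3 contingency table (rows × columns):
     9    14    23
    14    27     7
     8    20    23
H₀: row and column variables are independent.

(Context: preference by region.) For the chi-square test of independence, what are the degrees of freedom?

df = (r−1)(c−1) = (3−1)·(3−1) = 4

degrees of freedom = 4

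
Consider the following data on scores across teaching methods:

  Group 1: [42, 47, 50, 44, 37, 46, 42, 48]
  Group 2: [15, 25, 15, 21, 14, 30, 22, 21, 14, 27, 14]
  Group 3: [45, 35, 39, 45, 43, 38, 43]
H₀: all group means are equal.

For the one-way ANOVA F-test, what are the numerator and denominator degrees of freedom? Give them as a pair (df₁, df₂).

k = 3 groups, N = 26 total
df = (k−1, N−k) = (3−1, 26−3) = (2, 23)

degrees of freedom = [2, 23]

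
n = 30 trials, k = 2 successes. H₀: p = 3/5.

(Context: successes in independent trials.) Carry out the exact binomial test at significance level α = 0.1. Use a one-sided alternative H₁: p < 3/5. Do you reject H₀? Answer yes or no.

reject H₀: yes

Exact binomial: n=30, k=2, p₀=3/5=0.6000
P(X≤2) from Σ C(n,i)·p₀^i·(1−p₀)^(n−i)
p-value (one-sided, H₁ less) = 0.00000
At α=0.1: p < α → reject H₀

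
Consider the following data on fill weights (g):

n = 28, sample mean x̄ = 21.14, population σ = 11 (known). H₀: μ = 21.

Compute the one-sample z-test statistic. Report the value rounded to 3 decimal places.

SE = σ/√n = 11/√28 = 2.0788
z = (x̄−μ₀)/SE = (21.14−21)/2.0788 = 0.0673

test statistic = 0.067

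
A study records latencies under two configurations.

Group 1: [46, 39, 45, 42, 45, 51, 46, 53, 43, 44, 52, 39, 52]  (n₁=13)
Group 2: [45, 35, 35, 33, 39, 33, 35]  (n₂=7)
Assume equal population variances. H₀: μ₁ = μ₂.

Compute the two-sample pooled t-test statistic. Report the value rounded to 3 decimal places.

x̄₁=45.923, s₁=4.786, n₁=13
x̄₂=36.429, s₂=4.276, n₂=7
s_p² = [12·4.786² + 6·4.276²]/18 = 21.3687
SE = √(s_p²·(1/13+1/7)) = 2.1671
t = (45.923−36.429)/2.1671 = 4.3812
df = 18

test statistic = 4.381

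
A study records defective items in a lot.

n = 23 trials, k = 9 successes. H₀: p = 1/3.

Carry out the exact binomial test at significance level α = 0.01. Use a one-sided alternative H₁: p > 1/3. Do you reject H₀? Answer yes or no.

reject H₀: no

Exact binomial: n=23, k=9, p₀=1/3=0.3333
P(X≥9) from Σ C(n,i)·p₀^i·(1−p₀)^(n−i)
p-value (one-sided, H₁ greater) = 0.34865
At α=0.01: p ≥ α → fail to reject H₀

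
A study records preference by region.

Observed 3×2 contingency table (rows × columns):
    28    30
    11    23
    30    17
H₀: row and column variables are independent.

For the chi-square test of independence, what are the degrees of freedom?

df = (r−1)(c−1) = (3−1)·(2−1) = 2

degrees of freedom = 2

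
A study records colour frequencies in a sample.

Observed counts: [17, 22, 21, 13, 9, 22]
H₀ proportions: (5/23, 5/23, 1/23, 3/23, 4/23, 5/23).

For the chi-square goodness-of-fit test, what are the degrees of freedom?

degrees of freedom = 5

df = k − 1 = 6 − 1 = 5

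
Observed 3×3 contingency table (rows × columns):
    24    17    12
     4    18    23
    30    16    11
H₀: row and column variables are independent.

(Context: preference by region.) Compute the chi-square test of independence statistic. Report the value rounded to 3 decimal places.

test statistic = 25.213

Row totals [53, 45, 57], col totals [58, 51, 46], n=155
χ² = (24−19.83)²/19.83 + (17−17.44)²/17.44 + (12−15.73)²/15.73 + (4−16.84)²/16.84 + (18−14.81)²/14.81 + (23−13.35)²/13.35 + (30−21.33)²/21.33 + (16−18.75)²/18.75 + (11−16.92)²/16.92 = 25.2134
df = 4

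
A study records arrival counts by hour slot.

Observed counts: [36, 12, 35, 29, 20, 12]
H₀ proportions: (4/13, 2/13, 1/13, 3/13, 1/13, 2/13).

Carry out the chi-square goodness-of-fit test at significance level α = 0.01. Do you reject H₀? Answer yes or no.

n = 144; E_i = n·p_i = [44.31, 22.15, 11.08, 33.23, 11.08, 22.15]
χ² = (36−44.31)²/44.31 + (12−22.15)²/22.15 + (35−11.08)²/11.08 + (29−33.23)²/33.23 + (20−11.08)²/11.08 + (12−22.15)²/22.15 = 70.2593
df = 5
p-value (upper-tail) = 0.00000
At α=0.01: p < α → reject H₀

reject H₀: yes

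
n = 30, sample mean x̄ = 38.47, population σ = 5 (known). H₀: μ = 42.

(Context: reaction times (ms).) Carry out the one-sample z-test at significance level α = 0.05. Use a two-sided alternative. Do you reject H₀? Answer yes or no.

SE = σ/√n = 5/√30 = 0.9129
z = (x̄−μ₀)/SE = (38.47−42)/0.9129 = -3.8669
p-value (two-sided) = 0.00011
At α=0.05: p < α → reject H₀

reject H₀: yes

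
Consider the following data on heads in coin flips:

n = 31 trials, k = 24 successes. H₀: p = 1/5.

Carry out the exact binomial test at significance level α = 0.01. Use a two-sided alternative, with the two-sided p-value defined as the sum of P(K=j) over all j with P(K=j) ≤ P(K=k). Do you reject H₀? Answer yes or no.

reject H₀: yes

Exact binomial: n=31, k=24, p₀=1/5=0.2000
P(X=j) = C(n,j)·p₀^j·(1−p₀)^(n−j); p = Σ P(X=j) over j with P(X=j) ≤ P(X=24)
p-value (two-sided) = 0.00000
At α=0.01: p < α → reject H₀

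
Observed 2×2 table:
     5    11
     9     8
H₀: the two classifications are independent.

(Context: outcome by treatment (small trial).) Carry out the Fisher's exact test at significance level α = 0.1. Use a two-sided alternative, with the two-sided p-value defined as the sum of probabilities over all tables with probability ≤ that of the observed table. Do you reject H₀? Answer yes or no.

Margins: r₁=16, r₂=17, c₁=14, c₂=19, n=33
p_obs = C(16,5)·C(17,9)/C(33,14); sum pmf over tables with pmf ≤ p_obs
p-value (two-sided) = 0.29600
At α=0.1: p ≥ α → fail to reject H₀

reject H₀: no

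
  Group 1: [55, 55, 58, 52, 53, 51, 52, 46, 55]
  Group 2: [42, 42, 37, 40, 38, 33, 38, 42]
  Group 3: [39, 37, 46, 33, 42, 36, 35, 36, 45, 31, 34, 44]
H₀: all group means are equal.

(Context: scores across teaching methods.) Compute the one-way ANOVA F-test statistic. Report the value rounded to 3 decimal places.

Group means [53.00, 39.00, 38.17], grand mean 43.000
SSB = Σnᵢ(x̄ᵢ−x̄)² = 1308.333; SSW = ΣΣ(x−x̄ᵢ)² = 435.667
MSB = 1308.333/2 = 654.1667; MSW = 435.667/26 = 16.7564
F = MSB/MSW = 39.0398
df = (2, 26)

test statistic = 39.040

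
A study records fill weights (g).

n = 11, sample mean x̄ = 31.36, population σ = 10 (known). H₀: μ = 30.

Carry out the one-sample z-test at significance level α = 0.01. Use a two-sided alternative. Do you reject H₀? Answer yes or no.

SE = σ/√n = 10/√11 = 3.0151
z = (x̄−μ₀)/SE = (31.36−30)/3.0151 = 0.4511
p-value (two-sided) = 0.65195
At α=0.01: p ≥ α → fail to reject H₀

reject H₀: no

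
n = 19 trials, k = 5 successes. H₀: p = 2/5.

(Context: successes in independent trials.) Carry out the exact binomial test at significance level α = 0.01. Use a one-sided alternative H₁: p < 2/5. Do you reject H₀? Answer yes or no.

reject H₀: no

Exact binomial: n=19, k=5, p₀=2/5=0.4000
P(X≤5) from Σ C(n,i)·p₀^i·(1−p₀)^(n−i)
p-value (one-sided, H₁ less) = 0.16292
At α=0.01: p ≥ α → fail to reject H₀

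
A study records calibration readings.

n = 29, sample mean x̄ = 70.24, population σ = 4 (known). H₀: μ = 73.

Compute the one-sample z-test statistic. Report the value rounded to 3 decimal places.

SE = σ/√n = 4/√29 = 0.7428
z = (x̄−μ₀)/SE = (70.24−73)/0.7428 = -3.7158

test statistic = -3.716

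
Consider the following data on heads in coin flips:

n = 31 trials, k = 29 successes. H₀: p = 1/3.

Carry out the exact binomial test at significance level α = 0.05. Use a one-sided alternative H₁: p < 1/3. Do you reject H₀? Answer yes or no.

Exact binomial: n=31, k=29, p₀=1/3=0.3333
P(X≤29) from Σ C(n,i)·p₀^i·(1−p₀)^(n−i)
p-value (one-sided, H₁ less) = 1.00000
At α=0.05: p ≥ α → fail to reject H₀

reject H₀: no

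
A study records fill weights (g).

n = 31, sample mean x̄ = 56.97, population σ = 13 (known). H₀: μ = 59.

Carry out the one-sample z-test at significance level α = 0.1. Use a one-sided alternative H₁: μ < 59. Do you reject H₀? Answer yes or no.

reject H₀: no

SE = σ/√n = 13/√31 = 2.3349
z = (x̄−μ₀)/SE = (56.97−59)/2.3349 = -0.8694
p-value (one-sided, H₁ less) = 0.19231
At α=0.1: p ≥ α → fail to reject H₀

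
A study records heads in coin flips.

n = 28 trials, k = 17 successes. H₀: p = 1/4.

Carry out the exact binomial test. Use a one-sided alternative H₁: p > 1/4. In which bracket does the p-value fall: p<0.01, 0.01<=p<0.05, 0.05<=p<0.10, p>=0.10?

p-value bracket: p<0.01

Exact binomial: n=28, k=17, p₀=1/4=0.2500
P(X≥17) from Σ C(n,i)·p₀^i·(1−p₀)^(n−i)
p-value (one-sided, H₁ greater) = 0.00007
→ bracket: p<0.01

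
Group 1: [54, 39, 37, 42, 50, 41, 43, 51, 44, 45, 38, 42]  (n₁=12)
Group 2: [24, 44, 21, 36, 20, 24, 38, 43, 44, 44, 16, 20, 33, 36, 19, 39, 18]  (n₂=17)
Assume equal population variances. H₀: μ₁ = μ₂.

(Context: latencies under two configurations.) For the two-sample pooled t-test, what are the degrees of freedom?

degrees of freedom = 27

df = n₁ + n₂ − 2 = 12 + 17 − 2 = 27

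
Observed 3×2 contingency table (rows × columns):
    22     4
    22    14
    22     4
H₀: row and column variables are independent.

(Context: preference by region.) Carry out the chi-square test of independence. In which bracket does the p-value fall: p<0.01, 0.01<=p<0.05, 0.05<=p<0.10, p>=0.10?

p-value bracket: 0.01<=p<0.05

Row totals [26, 36, 26], col totals [66, 22], n=88
χ² = (22−19.50)²/19.50 + (4−6.50)²/6.50 + (22−27.00)²/27.00 + (14−9.00)²/9.00 + (22−19.50)²/19.50 + (4−6.50)²/6.50 = 6.2678
df = 2
p-value (upper-tail) = 0.04355
→ bracket: 0.01<=p<0.05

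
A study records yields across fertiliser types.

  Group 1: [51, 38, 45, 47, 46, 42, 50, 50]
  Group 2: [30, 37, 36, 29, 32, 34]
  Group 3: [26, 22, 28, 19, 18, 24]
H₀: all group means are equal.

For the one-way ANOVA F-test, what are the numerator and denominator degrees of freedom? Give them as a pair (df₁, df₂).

degrees of freedom = [2, 17]

k = 3 groups, N = 20 total
df = (k−1, N−k) = (3−1, 20−3) = (2, 17)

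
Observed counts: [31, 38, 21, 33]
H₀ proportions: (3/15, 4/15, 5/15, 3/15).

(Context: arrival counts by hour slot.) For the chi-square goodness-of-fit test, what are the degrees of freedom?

degrees of freedom = 3

df = k − 1 = 4 − 1 = 3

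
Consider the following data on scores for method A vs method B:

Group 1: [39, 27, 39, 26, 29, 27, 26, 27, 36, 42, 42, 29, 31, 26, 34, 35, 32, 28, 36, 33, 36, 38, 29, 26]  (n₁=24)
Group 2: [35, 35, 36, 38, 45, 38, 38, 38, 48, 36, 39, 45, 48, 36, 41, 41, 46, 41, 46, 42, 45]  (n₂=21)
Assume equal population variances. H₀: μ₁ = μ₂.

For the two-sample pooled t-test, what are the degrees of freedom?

df = n₁ + n₂ − 2 = 24 + 21 − 2 = 43

degrees of freedom = 43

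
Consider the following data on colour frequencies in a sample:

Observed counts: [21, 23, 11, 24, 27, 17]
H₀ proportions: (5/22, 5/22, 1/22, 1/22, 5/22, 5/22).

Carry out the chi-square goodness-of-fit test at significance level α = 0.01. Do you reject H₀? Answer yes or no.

reject H₀: yes

n = 123; E_i = n·p_i = [27.95, 27.95, 5.59, 5.59, 27.95, 27.95]
χ² = (21−27.95)²/27.95 + (23−27.95)²/27.95 + (11−5.59)²/5.59 + (24−5.59)²/5.59 + (27−27.95)²/27.95 + (17−27.95)²/27.95 = 72.7821
df = 5
p-value (upper-tail) = 0.00000
At α=0.01: p < α → reject H₀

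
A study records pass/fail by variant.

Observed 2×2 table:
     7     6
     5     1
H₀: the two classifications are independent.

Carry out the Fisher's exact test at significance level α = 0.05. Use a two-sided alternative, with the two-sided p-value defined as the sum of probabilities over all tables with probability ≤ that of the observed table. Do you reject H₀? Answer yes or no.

reject H₀: no

Margins: r₁=13, r₂=6, c₁=12, c₂=7, n=19
p_obs = C(13,7)·C(6,5)/C(19,12); sum pmf over tables with pmf ≤ p_obs
p-value (two-sided) = 0.33308
At α=0.05: p ≥ α → fail to reject H₀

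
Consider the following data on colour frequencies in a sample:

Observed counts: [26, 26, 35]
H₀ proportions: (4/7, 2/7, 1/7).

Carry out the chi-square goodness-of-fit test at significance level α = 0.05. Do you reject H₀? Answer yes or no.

reject H₀: yes

n = 87; E_i = n·p_i = [49.71, 24.86, 12.43]
χ² = (26−49.71)²/49.71 + (26−24.86)²/24.86 + (35−12.43)²/12.43 = 52.3563
df = 2
p-value (upper-tail) = 0.00000
At α=0.05: p < α → reject H₀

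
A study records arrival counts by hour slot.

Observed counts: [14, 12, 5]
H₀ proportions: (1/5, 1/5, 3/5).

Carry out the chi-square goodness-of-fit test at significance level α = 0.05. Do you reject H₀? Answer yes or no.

reject H₀: yes

n = 31; E_i = n·p_i = [6.20, 6.20, 18.60]
χ² = (14−6.20)²/6.20 + (12−6.20)²/6.20 + (5−18.60)²/18.60 = 25.1828
df = 2
p-value (upper-tail) = 0.00000
At α=0.05: p < α → reject H₀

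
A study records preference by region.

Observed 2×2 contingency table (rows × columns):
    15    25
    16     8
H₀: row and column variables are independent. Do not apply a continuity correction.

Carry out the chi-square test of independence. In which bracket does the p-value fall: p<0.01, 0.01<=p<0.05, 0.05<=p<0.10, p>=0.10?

Row totals [40, 24], col totals [31, 33], n=64
χ² = (15−19.38)²/19.38 + (25−20.62)²/20.62 + (16−11.62)²/11.62 + (8−12.38)²/12.38 = 5.1092
df = 1
p-value (upper-tail) = 0.02380
→ bracket: 0.01<=p<0.05

p-value bracket: 0.01<=p<0.05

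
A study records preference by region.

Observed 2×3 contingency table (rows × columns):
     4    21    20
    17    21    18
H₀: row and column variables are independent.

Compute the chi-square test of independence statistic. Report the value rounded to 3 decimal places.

test statistic = 7.038

Row totals [45, 56], col totals [21, 42, 38], n=101
χ² = (4−9.36)²/9.36 + (21−18.71)²/18.71 + (20−16.93)²/16.93 + (17−11.64)²/11.64 + (21−23.29)²/23.29 + (18−21.07)²/21.07 = 7.0383
df = 2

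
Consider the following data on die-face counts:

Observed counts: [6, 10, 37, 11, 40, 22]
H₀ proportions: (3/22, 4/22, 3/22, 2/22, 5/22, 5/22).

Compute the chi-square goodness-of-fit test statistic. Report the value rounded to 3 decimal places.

test statistic = 43.476

n = 126; E_i = n·p_i = [17.18, 22.91, 17.18, 11.45, 28.64, 28.64]
χ² = (6−17.18)²/17.18 + (10−22.91)²/22.91 + (37−17.18)²/17.18 + (11−11.45)²/11.45 + (40−28.64)²/28.64 + (22−28.64)²/28.64 = 43.4757
df = 5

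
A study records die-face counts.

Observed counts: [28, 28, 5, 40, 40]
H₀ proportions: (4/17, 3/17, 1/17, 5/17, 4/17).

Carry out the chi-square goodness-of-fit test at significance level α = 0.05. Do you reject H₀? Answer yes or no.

reject H₀: no

n = 141; E_i = n·p_i = [33.18, 24.88, 8.29, 41.47, 33.18]
χ² = (28−33.18)²/33.18 + (28−24.88)²/24.88 + (5−8.29)²/8.29 + (40−41.47)²/41.47 + (40−33.18)²/33.18 = 3.9622
df = 4
p-value (upper-tail) = 0.41115
At α=0.05: p ≥ α → fail to reject H₀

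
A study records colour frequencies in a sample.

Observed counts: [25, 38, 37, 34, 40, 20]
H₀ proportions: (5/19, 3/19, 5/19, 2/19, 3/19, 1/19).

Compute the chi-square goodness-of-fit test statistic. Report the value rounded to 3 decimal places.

test statistic = 40.216

n = 194; E_i = n·p_i = [51.05, 30.63, 51.05, 20.42, 30.63, 10.21]
χ² = (25−51.05)²/51.05 + (38−30.63)²/30.63 + (37−51.05)²/51.05 + (34−20.42)²/20.42 + (40−30.63)²/30.63 + (20−10.21)²/10.21 = 40.2158
df = 5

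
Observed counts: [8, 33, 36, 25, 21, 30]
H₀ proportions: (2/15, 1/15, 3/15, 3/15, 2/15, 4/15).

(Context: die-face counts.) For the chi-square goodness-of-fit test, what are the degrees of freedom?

degrees of freedom = 5

df = k − 1 = 6 − 1 = 5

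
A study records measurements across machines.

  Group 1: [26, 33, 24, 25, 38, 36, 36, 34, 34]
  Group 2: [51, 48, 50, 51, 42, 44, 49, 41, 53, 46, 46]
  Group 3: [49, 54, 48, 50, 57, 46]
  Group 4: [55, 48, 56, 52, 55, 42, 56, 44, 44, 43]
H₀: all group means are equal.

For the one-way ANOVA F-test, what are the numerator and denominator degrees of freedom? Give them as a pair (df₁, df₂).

k = 4 groups, N = 36 total
df = (k−1, N−k) = (4−1, 36−4) = (3, 32)

degrees of freedom = [3, 32]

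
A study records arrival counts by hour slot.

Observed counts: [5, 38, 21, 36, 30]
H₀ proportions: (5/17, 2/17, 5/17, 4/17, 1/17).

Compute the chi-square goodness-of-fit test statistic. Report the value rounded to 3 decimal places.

test statistic = 136.665

n = 130; E_i = n·p_i = [38.24, 15.29, 38.24, 30.59, 7.65]
χ² = (5−38.24)²/38.24 + (38−15.29)²/15.29 + (21−38.24)²/38.24 + (36−30.59)²/30.59 + (30−7.65)²/7.65 = 136.6646
df = 4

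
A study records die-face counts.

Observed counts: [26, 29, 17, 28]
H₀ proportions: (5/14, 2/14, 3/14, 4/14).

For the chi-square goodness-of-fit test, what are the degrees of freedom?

degrees of freedom = 3

df = k − 1 = 4 − 1 = 3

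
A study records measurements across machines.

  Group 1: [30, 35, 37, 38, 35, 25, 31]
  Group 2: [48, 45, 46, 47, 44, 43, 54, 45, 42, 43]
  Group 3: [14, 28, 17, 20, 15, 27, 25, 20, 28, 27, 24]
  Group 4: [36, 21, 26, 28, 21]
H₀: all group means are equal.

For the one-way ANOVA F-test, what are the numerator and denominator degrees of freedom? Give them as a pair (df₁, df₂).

degrees of freedom = [3, 29]

k = 4 groups, N = 33 total
df = (k−1, N−k) = (4−1, 33−4) = (3, 29)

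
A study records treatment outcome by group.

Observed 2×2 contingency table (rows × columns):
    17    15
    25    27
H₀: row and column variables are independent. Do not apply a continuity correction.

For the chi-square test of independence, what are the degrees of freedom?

df = (r−1)(c−1) = (2−1)·(2−1) = 1

degrees of freedom = 1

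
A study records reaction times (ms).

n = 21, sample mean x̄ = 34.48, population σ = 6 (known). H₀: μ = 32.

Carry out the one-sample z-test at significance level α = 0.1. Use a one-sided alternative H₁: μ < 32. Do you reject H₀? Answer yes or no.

SE = σ/√n = 6/√21 = 1.3093
z = (x̄−μ₀)/SE = (34.48−32)/1.3093 = 1.8941
p-value (one-sided, H₁ less) = 0.97090
At α=0.1: p ≥ α → fail to reject H₀

reject H₀: no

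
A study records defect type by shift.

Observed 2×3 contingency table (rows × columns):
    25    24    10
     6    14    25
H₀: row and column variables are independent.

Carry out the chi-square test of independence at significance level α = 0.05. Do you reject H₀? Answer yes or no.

reject H₀: yes

Row totals [59, 45], col totals [31, 38, 35], n=104
χ² = (25−17.59)²/17.59 + (24−21.56)²/21.56 + (10−19.86)²/19.86 + (6−13.41)²/13.41 + (14−16.44)²/16.44 + (25−15.14)²/15.14 = 19.1680
df = 2
p-value (upper-tail) = 0.00007
At α=0.05: p < α → reject H₀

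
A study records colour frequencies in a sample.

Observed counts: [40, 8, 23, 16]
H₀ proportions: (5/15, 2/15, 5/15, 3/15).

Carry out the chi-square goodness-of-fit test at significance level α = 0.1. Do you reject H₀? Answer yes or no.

reject H₀: yes

n = 87; E_i = n·p_i = [29.00, 11.60, 29.00, 17.40]
χ² = (40−29.00)²/29.00 + (8−11.60)²/11.60 + (23−29.00)²/29.00 + (16−17.40)²/17.40 = 6.6437
df = 3
p-value (upper-tail) = 0.08417
At α=0.1: p < α → reject H₀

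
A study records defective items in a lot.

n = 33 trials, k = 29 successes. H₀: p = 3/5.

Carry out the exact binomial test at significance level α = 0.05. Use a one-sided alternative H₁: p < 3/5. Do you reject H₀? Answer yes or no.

reject H₀: no

Exact binomial: n=33, k=29, p₀=3/5=0.6000
P(X≤29) from Σ C(n,i)·p₀^i·(1−p₀)^(n−i)
p-value (one-sided, H₁ less) = 0.99991
At α=0.05: p ≥ α → fail to reject H₀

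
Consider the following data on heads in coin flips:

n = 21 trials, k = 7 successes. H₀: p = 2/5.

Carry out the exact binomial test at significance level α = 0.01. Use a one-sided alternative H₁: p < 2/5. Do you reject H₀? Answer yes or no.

Exact binomial: n=21, k=7, p₀=2/5=0.4000
P(X≤7) from Σ C(n,i)·p₀^i·(1−p₀)^(n−i)
p-value (one-sided, H₁ less) = 0.34954
At α=0.01: p ≥ α → fail to reject H₀

reject H₀: no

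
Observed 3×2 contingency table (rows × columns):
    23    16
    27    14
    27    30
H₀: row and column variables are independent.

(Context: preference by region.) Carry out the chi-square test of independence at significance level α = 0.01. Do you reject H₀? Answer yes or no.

reject H₀: no

Row totals [39, 41, 57], col totals [77, 60], n=137
χ² = (23−21.92)²/21.92 + (16−17.08)²/17.08 + (27−23.04)²/23.04 + (14−17.96)²/17.96 + (27−32.04)²/32.04 + (30−24.96)²/24.96 = 3.4804
df = 2
p-value (upper-tail) = 0.17549
At α=0.01: p ≥ α → fail to reject H₀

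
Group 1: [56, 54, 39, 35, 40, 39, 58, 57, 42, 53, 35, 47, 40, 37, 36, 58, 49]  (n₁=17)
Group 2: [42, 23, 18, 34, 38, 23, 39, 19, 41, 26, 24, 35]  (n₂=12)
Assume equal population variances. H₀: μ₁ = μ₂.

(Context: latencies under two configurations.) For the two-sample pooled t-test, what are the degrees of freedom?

df = n₁ + n₂ − 2 = 17 + 12 − 2 = 27

degrees of freedom = 27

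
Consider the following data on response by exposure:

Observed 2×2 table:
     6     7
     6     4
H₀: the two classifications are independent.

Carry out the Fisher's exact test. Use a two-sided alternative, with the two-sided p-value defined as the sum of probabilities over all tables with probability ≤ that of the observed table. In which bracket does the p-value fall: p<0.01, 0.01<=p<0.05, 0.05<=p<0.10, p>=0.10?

Margins: r₁=13, r₂=10, c₁=12, c₂=11, n=23
p_obs = C(13,6)·C(10,6)/C(23,12); sum pmf over tables with pmf ≤ p_obs
p-value (two-sided) = 0.68017
→ bracket: p>=0.10

p-value bracket: p>=0.10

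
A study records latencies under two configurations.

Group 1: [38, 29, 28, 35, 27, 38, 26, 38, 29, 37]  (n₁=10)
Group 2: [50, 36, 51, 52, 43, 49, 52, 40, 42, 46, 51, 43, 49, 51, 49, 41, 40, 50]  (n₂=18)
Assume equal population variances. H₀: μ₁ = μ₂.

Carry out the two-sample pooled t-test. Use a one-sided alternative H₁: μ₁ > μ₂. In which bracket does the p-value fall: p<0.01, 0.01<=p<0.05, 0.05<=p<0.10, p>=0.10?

x̄₁=32.500, s₁=5.104, n₁=10
x̄₂=46.389, s₂=5.054, n₂=18
s_p² = [9·5.104² + 17·5.054²]/26 = 25.7222
SE = √(s_p²·(1/10+1/18)) = 2.0003
t = (32.500−46.389)/2.0003 = -6.9434
df = 26
p-value (one-sided, H₁ greater) = 1.00000
→ bracket: p>=0.10

p-value bracket: p>=0.10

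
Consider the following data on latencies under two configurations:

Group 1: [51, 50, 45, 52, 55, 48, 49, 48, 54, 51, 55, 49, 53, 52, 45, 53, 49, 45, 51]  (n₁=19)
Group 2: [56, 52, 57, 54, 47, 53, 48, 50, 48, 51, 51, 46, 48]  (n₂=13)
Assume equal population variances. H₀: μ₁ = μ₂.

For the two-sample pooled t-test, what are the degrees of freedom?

degrees of freedom = 30

df = n₁ + n₂ − 2 = 19 + 13 − 2 = 30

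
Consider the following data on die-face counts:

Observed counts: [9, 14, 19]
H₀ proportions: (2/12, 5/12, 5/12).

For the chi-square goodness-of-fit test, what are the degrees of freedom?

degrees of freedom = 2

df = k − 1 = 3 − 1 = 2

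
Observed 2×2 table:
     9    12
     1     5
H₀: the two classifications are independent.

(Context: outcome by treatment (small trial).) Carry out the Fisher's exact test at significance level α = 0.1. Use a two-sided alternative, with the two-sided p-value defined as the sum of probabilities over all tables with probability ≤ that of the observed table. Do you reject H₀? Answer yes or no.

Margins: r₁=21, r₂=6, c₁=10, c₂=17, n=27
p_obs = C(21,9)·C(6,1)/C(27,10); sum pmf over tables with pmf ≤ p_obs
p-value (two-sided) = 0.36252
At α=0.1: p ≥ α → fail to reject H₀

reject H₀: no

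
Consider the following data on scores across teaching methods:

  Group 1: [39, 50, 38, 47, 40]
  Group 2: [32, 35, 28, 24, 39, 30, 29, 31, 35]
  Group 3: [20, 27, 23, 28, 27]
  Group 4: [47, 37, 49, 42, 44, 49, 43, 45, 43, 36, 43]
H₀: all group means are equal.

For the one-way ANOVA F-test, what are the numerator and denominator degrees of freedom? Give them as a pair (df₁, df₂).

k = 4 groups, N = 30 total
df = (k−1, N−k) = (4−1, 30−4) = (3, 26)

degrees of freedom = [3, 26]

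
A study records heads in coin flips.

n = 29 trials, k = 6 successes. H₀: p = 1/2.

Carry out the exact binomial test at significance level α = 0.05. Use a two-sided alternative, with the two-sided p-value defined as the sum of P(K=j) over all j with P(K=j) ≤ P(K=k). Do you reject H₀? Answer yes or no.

Exact binomial: n=29, k=6, p₀=1/2=0.5000
P(X=j) = C(n,j)·p₀^j·(1−p₀)^(n−j); p = Σ P(X=j) over j with P(X=j) ≤ P(X=6)
p-value (two-sided) = 0.00232
At α=0.05: p < α → reject H₀

reject H₀: yes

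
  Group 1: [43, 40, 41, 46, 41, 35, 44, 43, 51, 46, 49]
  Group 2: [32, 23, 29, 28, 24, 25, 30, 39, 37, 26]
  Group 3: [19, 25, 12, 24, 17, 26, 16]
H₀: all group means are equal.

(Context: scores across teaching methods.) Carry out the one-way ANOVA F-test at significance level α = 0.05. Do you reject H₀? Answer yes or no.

reject H₀: yes

Group means [43.55, 29.30, 19.86], grand mean 32.536
SSB = Σnᵢ(x̄ᵢ−x̄)² = 2563.280; SSW = ΣΣ(x−x̄ᵢ)² = 623.684
MSB = 2563.280/2 = 1281.6399; MSW = 623.684/25 = 24.9474
F = MSB/MSW = 51.3737
df = (2, 25)
p-value (upper-tail) = 0.00000
At α=0.05: p < α → reject H₀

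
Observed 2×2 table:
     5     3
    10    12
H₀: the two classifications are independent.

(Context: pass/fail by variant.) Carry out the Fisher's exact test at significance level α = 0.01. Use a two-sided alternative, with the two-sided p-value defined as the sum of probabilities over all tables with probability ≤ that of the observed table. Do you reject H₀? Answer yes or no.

Margins: r₁=8, r₂=22, c₁=15, c₂=15, n=30
p_obs = C(8,5)·C(22,10)/C(30,15); sum pmf over tables with pmf ≤ p_obs
p-value (two-sided) = 0.68166
At α=0.01: p ≥ α → fail to reject H₀

reject H₀: no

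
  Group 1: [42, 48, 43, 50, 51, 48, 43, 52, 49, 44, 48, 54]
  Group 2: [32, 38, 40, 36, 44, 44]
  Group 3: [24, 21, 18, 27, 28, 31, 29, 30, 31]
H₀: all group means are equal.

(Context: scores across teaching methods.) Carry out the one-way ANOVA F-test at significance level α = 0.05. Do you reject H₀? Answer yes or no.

Group means [47.67, 39.00, 26.56], grand mean 38.704
SSB = Σnᵢ(x̄ᵢ−x̄)² = 2292.741; SSW = ΣΣ(x−x̄ᵢ)² = 446.889
MSB = 2292.741/2 = 1146.3704; MSW = 446.889/24 = 18.6204
F = MSB/MSW = 61.5654
df = (2, 24)
p-value (upper-tail) = 0.00000
At α=0.05: p < α → reject H₀

reject H₀: yes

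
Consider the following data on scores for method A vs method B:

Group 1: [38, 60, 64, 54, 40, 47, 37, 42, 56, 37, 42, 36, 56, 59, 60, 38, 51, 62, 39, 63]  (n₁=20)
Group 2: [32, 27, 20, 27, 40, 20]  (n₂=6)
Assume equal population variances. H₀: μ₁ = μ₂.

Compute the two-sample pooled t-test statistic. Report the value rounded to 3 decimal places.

test statistic = 4.662

x̄₁=49.050, s₁=10.364, n₁=20
x̄₂=27.667, s₂=7.607, n₂=6
s_p² = [19·10.364² + 5·7.607²]/24 = 97.0951
SE = √(s_p²·(1/20+1/6)) = 4.5866
t = (49.050−27.667)/4.5866 = 4.6621
df = 24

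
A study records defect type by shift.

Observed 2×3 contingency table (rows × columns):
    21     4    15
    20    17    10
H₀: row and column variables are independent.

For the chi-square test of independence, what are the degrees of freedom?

df = (r−1)(c−1) = (2−1)·(3−1) = 2

degrees of freedom = 2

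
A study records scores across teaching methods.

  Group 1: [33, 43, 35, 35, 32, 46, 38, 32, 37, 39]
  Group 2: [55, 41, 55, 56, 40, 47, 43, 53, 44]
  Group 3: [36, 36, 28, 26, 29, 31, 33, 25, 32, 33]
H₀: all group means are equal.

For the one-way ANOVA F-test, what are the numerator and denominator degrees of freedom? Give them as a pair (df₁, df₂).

degrees of freedom = [2, 26]

k = 3 groups, N = 29 total
df = (k−1, N−k) = (3−1, 29−3) = (2, 26)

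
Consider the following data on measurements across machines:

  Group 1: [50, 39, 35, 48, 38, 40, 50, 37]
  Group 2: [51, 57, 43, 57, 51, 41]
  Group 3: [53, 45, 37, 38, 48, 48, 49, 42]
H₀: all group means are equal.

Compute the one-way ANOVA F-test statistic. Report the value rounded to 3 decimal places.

Group means [42.12, 50.00, 45.00], grand mean 45.318
SSB = Σnᵢ(x̄ᵢ−x̄)² = 213.898; SSW = ΣΣ(x−x̄ᵢ)² = 716.875
MSB = 213.898/2 = 106.9489; MSW = 716.875/19 = 37.7303
F = MSB/MSW = 2.8346
df = (2, 19)

test statistic = 2.835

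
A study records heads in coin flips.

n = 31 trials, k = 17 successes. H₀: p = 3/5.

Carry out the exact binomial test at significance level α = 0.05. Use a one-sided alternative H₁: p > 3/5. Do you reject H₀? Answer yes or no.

Exact binomial: n=31, k=17, p₀=3/5=0.6000
P(X≥17) from Σ C(n,i)·p₀^i·(1−p₀)^(n−i)
p-value (one-sided, H₁ greater) = 0.78058
At α=0.05: p ≥ α → fail to reject H₀

reject H₀: no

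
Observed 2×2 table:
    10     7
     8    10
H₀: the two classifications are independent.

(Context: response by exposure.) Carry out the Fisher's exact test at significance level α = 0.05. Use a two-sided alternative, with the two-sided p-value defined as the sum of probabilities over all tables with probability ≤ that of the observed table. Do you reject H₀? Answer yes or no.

reject H₀: no

Margins: r₁=17, r₂=18, c₁=18, c₂=17, n=35
p_obs = C(17,10)·C(18,8)/C(35,18); sum pmf over tables with pmf ≤ p_obs
p-value (two-sided) = 0.50509
At α=0.05: p ≥ α → fail to reject H₀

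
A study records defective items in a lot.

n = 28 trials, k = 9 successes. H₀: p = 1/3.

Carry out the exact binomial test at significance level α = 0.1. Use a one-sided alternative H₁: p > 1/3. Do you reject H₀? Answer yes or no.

Exact binomial: n=28, k=9, p₀=1/3=0.3333
P(X≥9) from Σ C(n,i)·p₀^i·(1−p₀)^(n−i)
p-value (one-sided, H₁ greater) = 0.62278
At α=0.1: p ≥ α → fail to reject H₀

reject H₀: no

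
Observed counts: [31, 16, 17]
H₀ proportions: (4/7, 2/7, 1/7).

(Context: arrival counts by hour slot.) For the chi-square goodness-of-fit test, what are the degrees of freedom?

df = k − 1 = 3 − 1 = 2

degrees of freedom = 2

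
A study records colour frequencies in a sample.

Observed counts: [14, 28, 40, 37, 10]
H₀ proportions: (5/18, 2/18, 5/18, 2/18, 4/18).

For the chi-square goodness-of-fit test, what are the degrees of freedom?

df = k − 1 = 5 − 1 = 4

degrees of freedom = 4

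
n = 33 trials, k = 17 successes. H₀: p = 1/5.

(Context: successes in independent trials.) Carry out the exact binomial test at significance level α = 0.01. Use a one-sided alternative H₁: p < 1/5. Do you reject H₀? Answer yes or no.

reject H₀: no

Exact binomial: n=33, k=17, p₀=1/5=0.2000
P(X≤17) from Σ C(n,i)·p₀^i·(1−p₀)^(n−i)
p-value (one-sided, H₁ less) = 0.99999
At α=0.01: p ≥ α → fail to reject H₀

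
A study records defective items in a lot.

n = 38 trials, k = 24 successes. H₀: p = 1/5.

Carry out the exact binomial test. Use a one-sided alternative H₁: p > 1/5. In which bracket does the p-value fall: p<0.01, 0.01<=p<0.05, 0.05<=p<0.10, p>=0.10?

p-value bracket: p<0.01

Exact binomial: n=38, k=24, p₀=1/5=0.2000
P(X≥24) from Σ C(n,i)·p₀^i·(1−p₀)^(n−i)
p-value (one-sided, H₁ greater) = 0.00000
→ bracket: p<0.01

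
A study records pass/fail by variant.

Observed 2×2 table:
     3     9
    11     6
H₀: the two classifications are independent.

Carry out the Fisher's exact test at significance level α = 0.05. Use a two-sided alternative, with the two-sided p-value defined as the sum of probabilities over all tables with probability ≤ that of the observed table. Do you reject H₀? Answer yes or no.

reject H₀: no

Margins: r₁=12, r₂=17, c₁=14, c₂=15, n=29
p_obs = C(12,3)·C(17,11)/C(29,14); sum pmf over tables with pmf ≤ p_obs
p-value (two-sided) = 0.06043
At α=0.05: p ≥ α → fail to reject H₀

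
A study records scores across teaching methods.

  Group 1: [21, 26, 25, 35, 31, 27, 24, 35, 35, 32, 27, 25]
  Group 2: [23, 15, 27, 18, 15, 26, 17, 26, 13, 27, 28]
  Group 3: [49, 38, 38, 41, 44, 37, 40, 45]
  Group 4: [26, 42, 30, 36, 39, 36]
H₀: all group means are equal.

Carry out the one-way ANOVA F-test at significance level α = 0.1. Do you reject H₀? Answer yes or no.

reject H₀: yes

Group means [28.58, 21.36, 41.50, 34.83], grand mean 30.243
SSB = Σnᵢ(x̄ᵢ−x̄)² = 2040.515; SSW = ΣΣ(x−x̄ᵢ)² = 886.295
MSB = 2040.515/3 = 680.1718; MSW = 886.295/33 = 26.8574
F = MSB/MSW = 25.3253
df = (3, 33)
p-value (upper-tail) = 0.00000
At α=0.1: p < α → reject H₀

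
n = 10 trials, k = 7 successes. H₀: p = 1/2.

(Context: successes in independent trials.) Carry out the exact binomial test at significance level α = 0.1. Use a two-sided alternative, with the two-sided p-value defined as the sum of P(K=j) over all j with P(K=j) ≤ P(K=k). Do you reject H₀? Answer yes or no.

Exact binomial: n=10, k=7, p₀=1/2=0.5000
P(X=j) = C(n,j)·p₀^j·(1−p₀)^(n−j); p = Σ P(X=j) over j with P(X=j) ≤ P(X=7)
p-value (two-sided) = 0.34375
At α=0.1: p ≥ α → fail to reject H₀

reject H₀: no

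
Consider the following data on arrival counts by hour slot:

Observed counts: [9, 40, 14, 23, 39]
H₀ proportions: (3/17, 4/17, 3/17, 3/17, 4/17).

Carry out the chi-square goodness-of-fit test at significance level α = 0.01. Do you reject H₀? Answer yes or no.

reject H₀: yes

n = 125; E_i = n·p_i = [22.06, 29.41, 22.06, 22.06, 29.41]
χ² = (9−22.06)²/22.06 + (40−29.41)²/29.41 + (14−22.06)²/22.06 + (23−22.06)²/22.06 + (39−29.41)²/29.41 = 17.6527
df = 4
p-value (upper-tail) = 0.00144
At α=0.01: p < α → reject H₀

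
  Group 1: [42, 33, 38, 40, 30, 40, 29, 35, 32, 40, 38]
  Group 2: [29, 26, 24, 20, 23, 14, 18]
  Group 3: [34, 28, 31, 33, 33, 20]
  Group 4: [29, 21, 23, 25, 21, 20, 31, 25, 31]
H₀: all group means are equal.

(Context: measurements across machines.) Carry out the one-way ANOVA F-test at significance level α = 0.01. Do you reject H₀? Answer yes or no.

Group means [36.09, 22.00, 29.83, 25.11], grand mean 28.970
SSB = Σnᵢ(x̄ᵢ−x̄)² = 1036.338; SSW = ΣΣ(x−x̄ᵢ)² = 644.631
MSB = 1036.338/3 = 345.4461; MSW = 644.631/29 = 22.2287
F = MSB/MSW = 15.5406
df = (3, 29)
p-value (upper-tail) = 0.00000
At α=0.01: p < α → reject H₀

reject H₀: yes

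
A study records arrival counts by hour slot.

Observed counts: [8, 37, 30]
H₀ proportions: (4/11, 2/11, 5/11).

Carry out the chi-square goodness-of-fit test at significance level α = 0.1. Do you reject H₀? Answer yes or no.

n = 75; E_i = n·p_i = [27.27, 13.64, 34.09]
χ² = (8−27.27)²/27.27 + (37−13.64)²/13.64 + (30−34.09)²/34.09 = 54.1400
df = 2
p-value (upper-tail) = 0.00000
At α=0.1: p < α → reject H₀

reject H₀: yes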